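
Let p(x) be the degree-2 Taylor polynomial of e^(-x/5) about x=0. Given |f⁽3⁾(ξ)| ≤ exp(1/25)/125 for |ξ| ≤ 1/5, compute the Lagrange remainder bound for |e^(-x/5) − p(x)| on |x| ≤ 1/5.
exp(1/25)/93750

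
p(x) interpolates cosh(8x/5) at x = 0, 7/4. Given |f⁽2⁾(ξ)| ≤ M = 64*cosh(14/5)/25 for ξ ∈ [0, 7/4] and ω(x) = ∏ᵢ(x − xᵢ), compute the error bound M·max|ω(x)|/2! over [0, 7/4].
49*cosh(14/5)/50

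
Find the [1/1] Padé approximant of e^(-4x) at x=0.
(1 - 2*x)/(2*x + 1)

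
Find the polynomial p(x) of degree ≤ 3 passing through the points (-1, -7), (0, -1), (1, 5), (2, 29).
3*x**3 + 3*x - 1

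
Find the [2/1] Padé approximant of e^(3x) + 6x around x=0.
(-9*x**2/2 + 8*x + 1)/(1 - x)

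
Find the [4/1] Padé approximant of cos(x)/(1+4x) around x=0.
(x**4/24 - x**2/2 + 1)/(4*x + 1)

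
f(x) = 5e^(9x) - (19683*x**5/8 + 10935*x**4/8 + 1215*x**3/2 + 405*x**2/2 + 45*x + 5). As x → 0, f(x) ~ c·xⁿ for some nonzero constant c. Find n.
6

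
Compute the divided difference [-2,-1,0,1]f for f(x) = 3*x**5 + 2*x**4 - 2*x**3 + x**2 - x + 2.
9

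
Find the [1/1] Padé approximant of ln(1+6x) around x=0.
6*x/(3*x + 1)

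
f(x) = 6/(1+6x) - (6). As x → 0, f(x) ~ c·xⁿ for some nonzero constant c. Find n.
1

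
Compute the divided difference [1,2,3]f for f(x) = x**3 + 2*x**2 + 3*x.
8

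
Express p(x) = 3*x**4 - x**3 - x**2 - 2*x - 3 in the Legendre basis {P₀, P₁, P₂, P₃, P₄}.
(-41/15)P₀ + (-13/5)P₁ + (22/21)P₂ + (-2/5)P₃ + (24/35)P₄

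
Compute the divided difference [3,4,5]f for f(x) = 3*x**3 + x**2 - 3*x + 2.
37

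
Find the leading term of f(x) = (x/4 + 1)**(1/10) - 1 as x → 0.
x/40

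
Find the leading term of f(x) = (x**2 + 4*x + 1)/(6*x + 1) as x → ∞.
x/6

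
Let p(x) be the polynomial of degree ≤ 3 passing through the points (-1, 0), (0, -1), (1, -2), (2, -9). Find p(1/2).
-9/8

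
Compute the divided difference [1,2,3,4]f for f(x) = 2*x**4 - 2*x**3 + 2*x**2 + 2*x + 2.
18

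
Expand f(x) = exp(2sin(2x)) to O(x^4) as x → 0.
1 + 4*x + 8*x**2 + 8*x**3 + O(x**4)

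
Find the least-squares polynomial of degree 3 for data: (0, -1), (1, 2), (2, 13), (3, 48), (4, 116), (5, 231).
-37/42 + (433/252)x + (-113/84)x² + (37/18)x³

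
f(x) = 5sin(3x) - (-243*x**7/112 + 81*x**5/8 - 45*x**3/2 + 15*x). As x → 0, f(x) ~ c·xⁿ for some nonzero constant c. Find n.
9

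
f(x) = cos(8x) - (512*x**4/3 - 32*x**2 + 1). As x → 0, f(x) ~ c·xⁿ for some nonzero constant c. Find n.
6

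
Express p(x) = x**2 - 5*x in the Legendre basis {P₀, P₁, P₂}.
(1/3)P₀ + (-5)P₁ + (2/3)P₂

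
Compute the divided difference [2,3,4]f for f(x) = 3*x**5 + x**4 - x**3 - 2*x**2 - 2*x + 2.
899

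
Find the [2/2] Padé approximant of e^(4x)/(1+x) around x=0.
(8*x**2/9 + 4*x/3 + 1)/(8*x**2/9 - 5*x/3 + 1)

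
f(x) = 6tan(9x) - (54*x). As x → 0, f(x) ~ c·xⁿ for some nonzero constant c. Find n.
3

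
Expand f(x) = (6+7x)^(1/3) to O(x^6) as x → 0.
6**(1/3) + 7*6**(1/3)*x/18 - 49*6**(1/3)*x**2/324 + 1715*6**(1/3)*x**3/17496 - 12005*6**(1/3)*x**4/157464 + 184877*6**(1/3)*x**5/2834352 + O(x**6)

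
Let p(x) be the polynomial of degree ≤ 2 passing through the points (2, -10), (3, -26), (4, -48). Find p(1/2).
11/4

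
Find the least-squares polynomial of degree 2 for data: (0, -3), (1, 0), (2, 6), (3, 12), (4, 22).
-3 + (11/5)x + x²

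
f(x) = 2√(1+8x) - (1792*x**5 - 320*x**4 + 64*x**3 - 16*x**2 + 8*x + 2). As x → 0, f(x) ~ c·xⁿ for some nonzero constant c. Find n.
6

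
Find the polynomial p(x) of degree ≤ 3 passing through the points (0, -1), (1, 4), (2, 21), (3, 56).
x**3 + 3*x**2 + x - 1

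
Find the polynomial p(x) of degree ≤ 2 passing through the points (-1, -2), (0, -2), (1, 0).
x**2 + x - 2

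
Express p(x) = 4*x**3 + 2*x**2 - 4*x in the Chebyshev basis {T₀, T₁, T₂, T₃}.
T₀ - T₁ + T₂ + T₃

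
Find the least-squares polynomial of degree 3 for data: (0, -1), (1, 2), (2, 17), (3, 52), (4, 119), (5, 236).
-85/63 + (773/189)x + (-227/126)x² + (113/54)x³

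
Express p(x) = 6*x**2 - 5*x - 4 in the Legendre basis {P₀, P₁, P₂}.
(-2)P₀ + (-5)P₁ + (4)P₂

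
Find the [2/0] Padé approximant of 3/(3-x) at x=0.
x**2/9 + x/3 + 1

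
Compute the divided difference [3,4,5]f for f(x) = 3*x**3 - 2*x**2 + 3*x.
34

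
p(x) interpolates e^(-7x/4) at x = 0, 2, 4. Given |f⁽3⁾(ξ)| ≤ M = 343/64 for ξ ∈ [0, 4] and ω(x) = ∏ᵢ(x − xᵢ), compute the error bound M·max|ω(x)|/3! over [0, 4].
343*sqrt(3)/216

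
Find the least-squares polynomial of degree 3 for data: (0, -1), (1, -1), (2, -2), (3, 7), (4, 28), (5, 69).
-5/6 + (167/252)x + (-52/21)x² + (37/36)x³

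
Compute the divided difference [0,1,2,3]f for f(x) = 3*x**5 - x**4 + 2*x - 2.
69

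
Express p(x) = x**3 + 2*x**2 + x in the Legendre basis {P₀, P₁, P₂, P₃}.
(2/3)P₀ + (8/5)P₁ + (4/3)P₂ + (2/5)P₃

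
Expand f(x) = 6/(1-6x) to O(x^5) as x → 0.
6 + 36*x + 216*x**2 + 1296*x**3 + 7776*x**4 + O(x**5)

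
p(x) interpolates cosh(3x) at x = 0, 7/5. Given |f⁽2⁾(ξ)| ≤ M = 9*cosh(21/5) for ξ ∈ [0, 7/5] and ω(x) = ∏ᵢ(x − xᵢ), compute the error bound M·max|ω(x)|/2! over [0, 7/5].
441*cosh(21/5)/200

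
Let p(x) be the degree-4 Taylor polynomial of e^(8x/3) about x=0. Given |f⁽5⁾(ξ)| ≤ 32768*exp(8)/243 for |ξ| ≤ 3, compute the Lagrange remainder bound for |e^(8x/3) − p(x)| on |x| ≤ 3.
4096*exp(8)/15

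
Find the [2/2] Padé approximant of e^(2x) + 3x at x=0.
(7*x**2/12 + 19*x/4 + 1)/(-x**2/6 - x/4 + 1)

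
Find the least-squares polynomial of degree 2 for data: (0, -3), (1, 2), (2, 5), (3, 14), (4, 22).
-94/35 + (97/35)x + (6/7)x²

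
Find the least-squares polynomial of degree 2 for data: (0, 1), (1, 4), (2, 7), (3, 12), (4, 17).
37/35 + (16/7)x + (3/7)x²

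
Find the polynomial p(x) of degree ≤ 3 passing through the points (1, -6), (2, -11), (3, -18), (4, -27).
-x**2 - 2*x - 3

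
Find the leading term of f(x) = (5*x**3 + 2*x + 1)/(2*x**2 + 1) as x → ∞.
5*x/2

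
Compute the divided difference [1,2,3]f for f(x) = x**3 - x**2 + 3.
5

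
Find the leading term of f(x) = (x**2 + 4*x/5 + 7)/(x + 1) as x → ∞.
x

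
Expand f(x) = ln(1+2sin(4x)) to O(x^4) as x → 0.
8*x - 32*x**2 + 448*x**3/3 + O(x**4)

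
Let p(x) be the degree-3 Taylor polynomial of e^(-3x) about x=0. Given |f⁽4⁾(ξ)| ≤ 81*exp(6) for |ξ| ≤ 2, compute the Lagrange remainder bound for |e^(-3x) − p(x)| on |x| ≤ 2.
54*exp(6)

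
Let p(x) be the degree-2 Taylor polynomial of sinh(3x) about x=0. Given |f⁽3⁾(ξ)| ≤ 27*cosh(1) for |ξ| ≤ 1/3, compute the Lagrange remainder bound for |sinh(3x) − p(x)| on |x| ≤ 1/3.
cosh(1)/6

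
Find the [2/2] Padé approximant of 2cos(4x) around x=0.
(2 - 40*x**2/3)/(4*x**2/3 + 1)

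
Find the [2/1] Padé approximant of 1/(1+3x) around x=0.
1/(3*x + 1)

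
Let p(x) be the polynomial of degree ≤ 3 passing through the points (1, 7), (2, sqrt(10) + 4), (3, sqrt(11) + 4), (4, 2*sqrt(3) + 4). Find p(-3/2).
-495*sqrt(10)/16 - 105*sqrt(3)/8 + 757/16 + 385*sqrt(11)/16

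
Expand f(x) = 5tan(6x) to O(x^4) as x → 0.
30*x + 360*x**3 + O(x**4)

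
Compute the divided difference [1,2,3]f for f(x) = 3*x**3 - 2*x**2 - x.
16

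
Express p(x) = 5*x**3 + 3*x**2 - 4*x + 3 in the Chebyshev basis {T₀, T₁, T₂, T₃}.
(9/2)T₀ + (-1/4)T₁ + (3/2)T₂ + (5/4)T₃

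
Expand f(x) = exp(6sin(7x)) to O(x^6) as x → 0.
1 + 42*x + 882*x**2 + 12005*x**3 + 115248*x**4 + 15748159*x**5/20 + O(x**6)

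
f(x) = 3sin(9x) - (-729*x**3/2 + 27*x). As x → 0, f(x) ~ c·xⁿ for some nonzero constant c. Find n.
5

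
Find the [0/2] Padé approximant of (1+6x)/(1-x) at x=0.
1/(42*x**2 - 7*x + 1)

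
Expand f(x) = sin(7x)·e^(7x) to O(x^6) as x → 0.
7*x + 49*x**2 + 343*x**3/3 - 16807*x**5/30 + O(x**6)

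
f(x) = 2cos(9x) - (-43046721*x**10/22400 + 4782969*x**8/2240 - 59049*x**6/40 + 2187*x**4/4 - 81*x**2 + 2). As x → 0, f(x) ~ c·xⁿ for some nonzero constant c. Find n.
12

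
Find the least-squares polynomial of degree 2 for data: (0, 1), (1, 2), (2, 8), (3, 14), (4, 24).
27/35 + (23/35)x + (9/7)x²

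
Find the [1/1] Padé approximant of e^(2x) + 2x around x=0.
(7*x/2 + 1)/(1 - x/2)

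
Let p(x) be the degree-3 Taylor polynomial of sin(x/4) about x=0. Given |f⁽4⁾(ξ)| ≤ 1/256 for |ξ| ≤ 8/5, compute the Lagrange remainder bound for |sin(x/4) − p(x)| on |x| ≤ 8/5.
2/1875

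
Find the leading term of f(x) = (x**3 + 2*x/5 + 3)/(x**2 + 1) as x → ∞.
x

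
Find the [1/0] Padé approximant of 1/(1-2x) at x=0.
2*x + 1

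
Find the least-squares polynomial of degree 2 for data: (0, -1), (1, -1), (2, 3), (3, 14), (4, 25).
-44/35 + (-111/70)x + (29/14)x²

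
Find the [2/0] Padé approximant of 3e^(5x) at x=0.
75*x**2/2 + 15*x + 3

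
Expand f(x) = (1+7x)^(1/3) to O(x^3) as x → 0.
1 + 7*x/3 - 49*x**2/9 + O(x**3)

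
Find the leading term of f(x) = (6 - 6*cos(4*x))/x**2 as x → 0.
48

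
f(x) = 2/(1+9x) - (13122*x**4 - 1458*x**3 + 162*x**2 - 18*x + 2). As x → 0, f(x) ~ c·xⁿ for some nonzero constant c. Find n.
5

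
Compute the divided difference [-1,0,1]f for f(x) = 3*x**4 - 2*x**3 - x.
3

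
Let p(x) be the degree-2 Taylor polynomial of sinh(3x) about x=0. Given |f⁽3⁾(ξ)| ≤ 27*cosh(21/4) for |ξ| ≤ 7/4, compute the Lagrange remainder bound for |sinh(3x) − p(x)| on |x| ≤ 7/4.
3087*cosh(21/4)/128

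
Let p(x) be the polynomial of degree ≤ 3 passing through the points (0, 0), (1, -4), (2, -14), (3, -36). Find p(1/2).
-13/8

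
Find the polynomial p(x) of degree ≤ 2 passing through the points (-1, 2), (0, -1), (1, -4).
-3*x - 1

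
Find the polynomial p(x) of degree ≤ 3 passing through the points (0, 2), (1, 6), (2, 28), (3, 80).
2*x**3 + 3*x**2 - x + 2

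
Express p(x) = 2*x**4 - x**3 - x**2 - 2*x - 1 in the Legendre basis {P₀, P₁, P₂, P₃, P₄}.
(-14/15)P₀ + (-13/5)P₁ + (10/21)P₂ + (-2/5)P₃ + (16/35)P₄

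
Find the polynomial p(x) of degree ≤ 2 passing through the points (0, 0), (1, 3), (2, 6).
3*x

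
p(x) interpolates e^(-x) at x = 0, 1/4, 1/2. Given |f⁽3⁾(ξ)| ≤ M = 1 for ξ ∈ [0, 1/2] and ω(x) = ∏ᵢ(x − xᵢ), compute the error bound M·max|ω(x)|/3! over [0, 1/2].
sqrt(3)/1728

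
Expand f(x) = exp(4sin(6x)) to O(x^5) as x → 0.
1 + 24*x + 288*x**2 + 2160*x**3 + 10368*x**4 + O(x**5)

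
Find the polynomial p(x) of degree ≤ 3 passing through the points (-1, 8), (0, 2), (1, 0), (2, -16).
-3*x**3 + 2*x**2 - x + 2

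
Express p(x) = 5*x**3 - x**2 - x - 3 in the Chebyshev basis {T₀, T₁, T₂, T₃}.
(-7/2)T₀ + (11/4)T₁ + (-1/2)T₂ + (5/4)T₃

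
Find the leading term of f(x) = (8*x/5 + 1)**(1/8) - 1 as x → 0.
x/5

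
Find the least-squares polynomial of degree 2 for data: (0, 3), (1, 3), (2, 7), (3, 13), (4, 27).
23/7 + (-97/35)x + (15/7)x²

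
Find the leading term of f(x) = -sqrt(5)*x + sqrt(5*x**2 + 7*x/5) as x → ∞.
7*sqrt(5)/50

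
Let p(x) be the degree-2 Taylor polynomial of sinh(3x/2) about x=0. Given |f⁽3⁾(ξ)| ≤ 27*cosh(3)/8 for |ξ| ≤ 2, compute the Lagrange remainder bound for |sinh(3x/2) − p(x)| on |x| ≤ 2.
9*cosh(3)/2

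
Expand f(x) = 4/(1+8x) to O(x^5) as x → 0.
4 - 32*x + 256*x**2 - 2048*x**3 + 16384*x**4 + O(x**5)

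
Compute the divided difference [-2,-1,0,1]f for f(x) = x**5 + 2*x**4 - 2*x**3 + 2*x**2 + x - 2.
-1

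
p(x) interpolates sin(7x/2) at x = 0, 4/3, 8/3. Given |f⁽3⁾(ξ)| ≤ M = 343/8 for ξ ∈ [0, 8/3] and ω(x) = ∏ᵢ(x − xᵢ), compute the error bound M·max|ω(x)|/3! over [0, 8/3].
2744*sqrt(3)/729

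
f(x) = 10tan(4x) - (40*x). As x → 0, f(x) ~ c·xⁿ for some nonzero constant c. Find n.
3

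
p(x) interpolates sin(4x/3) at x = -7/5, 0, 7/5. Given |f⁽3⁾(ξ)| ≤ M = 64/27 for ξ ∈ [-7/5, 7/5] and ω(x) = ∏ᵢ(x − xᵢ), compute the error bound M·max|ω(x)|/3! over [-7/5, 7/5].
21952*sqrt(3)/91125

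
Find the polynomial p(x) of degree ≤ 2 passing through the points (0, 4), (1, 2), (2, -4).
4 - 2*x**2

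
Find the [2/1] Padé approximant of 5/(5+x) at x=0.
1/(x/5 + 1)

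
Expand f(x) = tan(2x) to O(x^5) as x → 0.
2*x + 8*x**3/3 + O(x**5)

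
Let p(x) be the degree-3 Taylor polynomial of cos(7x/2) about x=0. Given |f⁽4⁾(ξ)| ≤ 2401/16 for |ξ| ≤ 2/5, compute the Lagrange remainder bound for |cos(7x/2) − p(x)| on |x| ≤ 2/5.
2401/15000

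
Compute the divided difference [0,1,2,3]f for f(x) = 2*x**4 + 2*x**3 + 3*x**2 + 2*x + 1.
14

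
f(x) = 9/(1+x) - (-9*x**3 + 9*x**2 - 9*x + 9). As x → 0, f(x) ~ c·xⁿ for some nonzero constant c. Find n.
4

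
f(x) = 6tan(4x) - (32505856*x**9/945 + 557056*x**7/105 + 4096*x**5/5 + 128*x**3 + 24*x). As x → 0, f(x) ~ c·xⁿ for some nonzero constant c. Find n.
11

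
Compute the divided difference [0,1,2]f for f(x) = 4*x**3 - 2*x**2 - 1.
10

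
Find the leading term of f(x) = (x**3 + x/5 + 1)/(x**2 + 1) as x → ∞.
x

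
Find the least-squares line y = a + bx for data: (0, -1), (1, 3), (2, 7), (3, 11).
a = -1, b = 4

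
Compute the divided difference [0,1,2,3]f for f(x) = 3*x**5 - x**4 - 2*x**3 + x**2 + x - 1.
67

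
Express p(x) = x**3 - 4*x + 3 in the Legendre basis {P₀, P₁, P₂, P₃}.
(3)P₀ + (-17/5)P₁ + (2/5)P₃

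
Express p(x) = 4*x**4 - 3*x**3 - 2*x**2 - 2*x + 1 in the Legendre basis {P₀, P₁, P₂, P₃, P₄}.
(17/15)P₀ + (-19/5)P₁ + (20/21)P₂ + (-6/5)P₃ + (32/35)P₄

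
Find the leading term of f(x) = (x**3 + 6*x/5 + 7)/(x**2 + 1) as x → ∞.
x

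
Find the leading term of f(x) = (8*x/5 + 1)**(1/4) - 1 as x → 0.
2*x/5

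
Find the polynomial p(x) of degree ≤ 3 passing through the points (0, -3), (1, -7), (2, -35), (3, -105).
-3*x**3 - 3*x**2 + 2*x - 3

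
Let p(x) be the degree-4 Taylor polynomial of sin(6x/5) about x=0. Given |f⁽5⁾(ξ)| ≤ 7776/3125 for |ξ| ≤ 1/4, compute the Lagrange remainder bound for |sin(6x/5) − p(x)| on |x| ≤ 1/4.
81/4000000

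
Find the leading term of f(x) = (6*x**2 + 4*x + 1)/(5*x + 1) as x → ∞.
6*x/5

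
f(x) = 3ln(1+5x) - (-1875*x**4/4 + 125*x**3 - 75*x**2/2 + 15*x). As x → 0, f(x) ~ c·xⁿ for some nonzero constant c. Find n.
5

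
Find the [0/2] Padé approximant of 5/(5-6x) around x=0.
1/(1 - 6*x/5)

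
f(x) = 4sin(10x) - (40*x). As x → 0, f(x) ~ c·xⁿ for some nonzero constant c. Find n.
3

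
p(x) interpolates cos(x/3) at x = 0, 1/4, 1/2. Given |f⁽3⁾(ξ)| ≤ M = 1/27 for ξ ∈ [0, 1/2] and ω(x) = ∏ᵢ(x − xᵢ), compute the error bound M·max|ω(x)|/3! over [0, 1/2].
sqrt(3)/46656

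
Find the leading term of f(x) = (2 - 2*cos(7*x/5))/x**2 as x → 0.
49/25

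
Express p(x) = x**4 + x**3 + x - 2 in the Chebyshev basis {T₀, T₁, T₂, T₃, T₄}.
(-13/8)T₀ + (7/4)T₁ + (1/2)T₂ + (1/4)T₃ + (1/8)T₄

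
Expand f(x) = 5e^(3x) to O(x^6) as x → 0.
5 + 15*x + 45*x**2/2 + 45*x**3/2 + 135*x**4/8 + 81*x**5/8 + O(x**6)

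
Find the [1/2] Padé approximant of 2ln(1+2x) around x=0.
4*x/(-x**2/3 + x + 1)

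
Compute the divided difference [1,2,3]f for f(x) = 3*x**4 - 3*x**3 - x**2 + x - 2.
56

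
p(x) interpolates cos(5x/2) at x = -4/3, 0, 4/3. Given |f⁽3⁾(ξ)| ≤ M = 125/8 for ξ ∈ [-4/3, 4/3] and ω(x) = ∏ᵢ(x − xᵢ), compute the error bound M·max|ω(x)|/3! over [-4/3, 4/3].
1000*sqrt(3)/729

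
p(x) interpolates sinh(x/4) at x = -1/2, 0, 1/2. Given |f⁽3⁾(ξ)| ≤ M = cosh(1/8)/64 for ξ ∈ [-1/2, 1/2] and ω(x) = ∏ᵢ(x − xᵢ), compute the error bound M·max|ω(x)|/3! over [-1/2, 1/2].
sqrt(3)*cosh(1/8)/13824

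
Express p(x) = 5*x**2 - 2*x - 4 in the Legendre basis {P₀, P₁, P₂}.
(-7/3)P₀ + (-2)P₁ + (10/3)P₂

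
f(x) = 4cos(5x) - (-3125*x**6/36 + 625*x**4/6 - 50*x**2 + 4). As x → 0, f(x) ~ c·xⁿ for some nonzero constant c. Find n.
8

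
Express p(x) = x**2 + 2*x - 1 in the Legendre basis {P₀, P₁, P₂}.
(-2/3)P₀ + (2)P₁ + (2/3)P₂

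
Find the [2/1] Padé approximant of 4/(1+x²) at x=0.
4 - 4*x**2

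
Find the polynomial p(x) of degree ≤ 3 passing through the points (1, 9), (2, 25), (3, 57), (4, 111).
x**3 + 2*x**2 + 3*x + 3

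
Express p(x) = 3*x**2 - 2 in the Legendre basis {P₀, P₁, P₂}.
-P₀ + (2)P₂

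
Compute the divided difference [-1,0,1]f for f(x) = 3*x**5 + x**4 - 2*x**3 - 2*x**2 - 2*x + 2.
-1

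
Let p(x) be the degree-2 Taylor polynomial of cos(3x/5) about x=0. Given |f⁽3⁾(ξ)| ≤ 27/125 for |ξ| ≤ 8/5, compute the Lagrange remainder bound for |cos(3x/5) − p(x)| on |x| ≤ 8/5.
2304/15625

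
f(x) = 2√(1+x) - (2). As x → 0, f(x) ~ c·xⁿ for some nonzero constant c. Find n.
1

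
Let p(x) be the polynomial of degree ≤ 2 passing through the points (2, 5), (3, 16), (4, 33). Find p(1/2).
-1/4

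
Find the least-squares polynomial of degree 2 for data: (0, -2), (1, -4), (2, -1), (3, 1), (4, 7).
-79/35 + (-139/70)x + (15/14)x²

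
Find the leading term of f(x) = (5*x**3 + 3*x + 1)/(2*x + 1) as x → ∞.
5*x**2/2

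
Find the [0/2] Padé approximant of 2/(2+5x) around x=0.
1/(5*x/2 + 1)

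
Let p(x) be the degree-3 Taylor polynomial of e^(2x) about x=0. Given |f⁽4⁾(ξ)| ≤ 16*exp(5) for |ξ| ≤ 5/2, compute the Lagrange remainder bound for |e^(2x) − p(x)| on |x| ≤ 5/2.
625*exp(5)/24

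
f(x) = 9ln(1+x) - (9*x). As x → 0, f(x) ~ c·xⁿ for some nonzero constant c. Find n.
2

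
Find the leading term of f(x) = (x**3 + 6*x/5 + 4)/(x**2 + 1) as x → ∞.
x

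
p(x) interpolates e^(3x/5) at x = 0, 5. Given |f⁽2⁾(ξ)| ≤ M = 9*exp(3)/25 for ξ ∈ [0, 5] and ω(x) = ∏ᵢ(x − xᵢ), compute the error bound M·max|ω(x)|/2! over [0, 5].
9*exp(3)/8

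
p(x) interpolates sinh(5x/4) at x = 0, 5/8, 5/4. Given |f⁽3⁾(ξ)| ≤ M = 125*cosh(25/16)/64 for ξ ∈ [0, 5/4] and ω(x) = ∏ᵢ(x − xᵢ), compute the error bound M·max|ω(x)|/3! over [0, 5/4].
15625*sqrt(3)*cosh(25/16)/884736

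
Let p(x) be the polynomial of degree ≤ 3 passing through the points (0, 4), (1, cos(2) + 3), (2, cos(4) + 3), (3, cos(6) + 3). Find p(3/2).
9*cos(4)/16 + 9*cos(2)/16 - cos(6)/16 + 47/16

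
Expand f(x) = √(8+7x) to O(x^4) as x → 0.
2*sqrt(2) + 7*sqrt(2)*x/8 - 49*sqrt(2)*x**2/256 + 343*sqrt(2)*x**3/4096 + O(x**4)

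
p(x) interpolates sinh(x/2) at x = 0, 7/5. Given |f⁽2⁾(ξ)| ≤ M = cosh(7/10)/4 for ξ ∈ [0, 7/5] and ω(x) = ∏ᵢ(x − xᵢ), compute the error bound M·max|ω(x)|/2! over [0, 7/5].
49*cosh(7/10)/800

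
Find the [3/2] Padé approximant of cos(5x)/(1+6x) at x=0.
(7675*x**3/94 - 7675*x**2/564 - 6*x + 1)/(1 - 20929*x**2/564)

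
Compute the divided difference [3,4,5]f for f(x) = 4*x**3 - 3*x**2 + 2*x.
45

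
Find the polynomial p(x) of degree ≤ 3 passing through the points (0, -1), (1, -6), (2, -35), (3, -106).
-3*x**3 - 3*x**2 + x - 1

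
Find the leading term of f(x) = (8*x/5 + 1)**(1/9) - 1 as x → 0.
8*x/45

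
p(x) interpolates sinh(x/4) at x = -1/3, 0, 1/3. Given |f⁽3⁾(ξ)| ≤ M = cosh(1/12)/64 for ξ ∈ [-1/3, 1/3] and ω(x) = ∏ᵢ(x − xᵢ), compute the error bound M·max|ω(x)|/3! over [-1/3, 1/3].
sqrt(3)*cosh(1/12)/46656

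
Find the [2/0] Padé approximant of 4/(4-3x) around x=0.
9*x**2/16 + 3*x/4 + 1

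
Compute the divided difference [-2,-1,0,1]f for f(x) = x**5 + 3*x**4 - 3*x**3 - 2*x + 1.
-4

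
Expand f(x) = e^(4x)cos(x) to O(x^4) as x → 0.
1 + 4*x + 15*x**2/2 + 26*x**3/3 + O(x**4)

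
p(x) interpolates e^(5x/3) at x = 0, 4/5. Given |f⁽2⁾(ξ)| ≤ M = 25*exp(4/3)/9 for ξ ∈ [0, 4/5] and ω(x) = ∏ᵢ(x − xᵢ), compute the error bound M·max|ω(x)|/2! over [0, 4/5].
2*exp(4/3)/9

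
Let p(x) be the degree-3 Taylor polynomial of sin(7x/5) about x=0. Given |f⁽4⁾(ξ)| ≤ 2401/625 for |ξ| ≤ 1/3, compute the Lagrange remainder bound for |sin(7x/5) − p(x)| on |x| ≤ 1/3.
2401/1215000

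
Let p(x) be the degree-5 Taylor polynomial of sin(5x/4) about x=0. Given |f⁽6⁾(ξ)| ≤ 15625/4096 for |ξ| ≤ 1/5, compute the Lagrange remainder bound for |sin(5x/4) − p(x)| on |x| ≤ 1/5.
1/2949120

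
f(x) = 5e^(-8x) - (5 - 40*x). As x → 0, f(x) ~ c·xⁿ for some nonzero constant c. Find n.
2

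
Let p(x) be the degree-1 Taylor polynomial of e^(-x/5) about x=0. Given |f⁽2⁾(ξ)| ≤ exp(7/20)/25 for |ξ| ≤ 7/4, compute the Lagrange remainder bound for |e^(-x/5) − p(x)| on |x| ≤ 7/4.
49*exp(7/20)/800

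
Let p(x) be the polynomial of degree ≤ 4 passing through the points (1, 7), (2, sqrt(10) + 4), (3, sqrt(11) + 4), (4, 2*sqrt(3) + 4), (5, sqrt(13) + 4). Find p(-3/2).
-2145*sqrt(10)/32 - 1365*sqrt(3)/16 + 1155*sqrt(13)/128 + 9521/128 + 5005*sqrt(11)/64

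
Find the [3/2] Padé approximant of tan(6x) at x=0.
(-72*x**3/5 + 6*x)/(1 - 72*x**2/5)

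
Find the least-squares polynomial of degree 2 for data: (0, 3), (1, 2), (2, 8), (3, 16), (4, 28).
13/5 + (-8/5)x + (2)x²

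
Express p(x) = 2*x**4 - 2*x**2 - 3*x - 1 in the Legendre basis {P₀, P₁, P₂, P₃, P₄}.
(-19/15)P₀ + (-3)P₁ + (-4/21)P₂ + (16/35)P₄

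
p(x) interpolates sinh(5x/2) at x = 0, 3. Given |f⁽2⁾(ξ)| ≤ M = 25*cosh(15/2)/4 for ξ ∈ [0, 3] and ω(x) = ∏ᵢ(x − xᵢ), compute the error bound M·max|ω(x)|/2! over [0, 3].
225*cosh(15/2)/32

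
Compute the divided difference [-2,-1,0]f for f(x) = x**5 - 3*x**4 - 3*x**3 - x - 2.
-27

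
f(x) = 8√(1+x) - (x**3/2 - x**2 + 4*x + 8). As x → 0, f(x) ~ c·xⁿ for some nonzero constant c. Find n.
4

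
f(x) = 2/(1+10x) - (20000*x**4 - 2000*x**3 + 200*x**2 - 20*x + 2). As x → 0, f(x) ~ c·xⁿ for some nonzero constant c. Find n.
5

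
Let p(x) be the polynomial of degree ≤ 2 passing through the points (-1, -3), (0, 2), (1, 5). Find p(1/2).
15/4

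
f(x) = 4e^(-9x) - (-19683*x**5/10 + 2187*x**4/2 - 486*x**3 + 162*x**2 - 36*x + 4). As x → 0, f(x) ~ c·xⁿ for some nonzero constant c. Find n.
6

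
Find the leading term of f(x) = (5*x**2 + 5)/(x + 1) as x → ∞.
5*x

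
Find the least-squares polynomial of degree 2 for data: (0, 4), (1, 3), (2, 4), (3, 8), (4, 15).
144/35 + (-191/70)x + (19/14)x²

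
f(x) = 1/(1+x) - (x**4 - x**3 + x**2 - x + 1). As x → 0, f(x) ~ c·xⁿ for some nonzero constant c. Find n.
5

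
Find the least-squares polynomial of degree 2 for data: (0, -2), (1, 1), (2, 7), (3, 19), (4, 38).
-11/7 + (-37/35)x + (19/7)x²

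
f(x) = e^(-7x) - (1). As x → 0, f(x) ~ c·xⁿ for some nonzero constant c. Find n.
1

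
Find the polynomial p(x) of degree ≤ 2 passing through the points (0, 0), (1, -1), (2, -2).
-x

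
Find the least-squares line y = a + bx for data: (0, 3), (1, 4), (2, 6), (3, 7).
a = 29/10, b = 7/5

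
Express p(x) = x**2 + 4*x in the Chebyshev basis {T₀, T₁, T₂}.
(1/2)T₀ + (4)T₁ + (1/2)T₂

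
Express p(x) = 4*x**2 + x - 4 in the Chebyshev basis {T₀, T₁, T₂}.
(-2)T₀ + T₁ + (2)T₂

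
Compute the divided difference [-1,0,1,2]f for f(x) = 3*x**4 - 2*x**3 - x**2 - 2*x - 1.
4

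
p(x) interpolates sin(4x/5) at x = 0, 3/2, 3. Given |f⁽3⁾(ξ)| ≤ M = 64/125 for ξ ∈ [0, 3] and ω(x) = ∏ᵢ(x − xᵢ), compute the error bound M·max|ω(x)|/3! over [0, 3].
8*sqrt(3)/125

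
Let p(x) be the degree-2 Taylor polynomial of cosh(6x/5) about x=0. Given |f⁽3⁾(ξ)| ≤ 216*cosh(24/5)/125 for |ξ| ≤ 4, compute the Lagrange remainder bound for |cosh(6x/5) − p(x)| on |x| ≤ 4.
2304*cosh(24/5)/125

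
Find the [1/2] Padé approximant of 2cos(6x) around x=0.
2/(18*x**2 + 1)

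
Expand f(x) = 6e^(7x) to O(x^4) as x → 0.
6 + 42*x + 147*x**2 + 343*x**3 + O(x**4)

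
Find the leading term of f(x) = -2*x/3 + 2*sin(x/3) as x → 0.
-x**3/81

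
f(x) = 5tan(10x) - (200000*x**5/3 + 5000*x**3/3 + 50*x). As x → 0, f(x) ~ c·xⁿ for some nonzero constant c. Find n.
7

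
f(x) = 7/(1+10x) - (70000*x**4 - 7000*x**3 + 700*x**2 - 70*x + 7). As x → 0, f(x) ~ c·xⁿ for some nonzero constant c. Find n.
5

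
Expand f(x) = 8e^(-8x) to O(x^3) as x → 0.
8 - 64*x + 256*x**2 + O(x**3)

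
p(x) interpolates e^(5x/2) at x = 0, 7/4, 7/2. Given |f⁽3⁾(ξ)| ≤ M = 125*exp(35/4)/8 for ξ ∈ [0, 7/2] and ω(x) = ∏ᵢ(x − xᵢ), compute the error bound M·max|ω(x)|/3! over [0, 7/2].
42875*sqrt(3)*exp(35/4)/13824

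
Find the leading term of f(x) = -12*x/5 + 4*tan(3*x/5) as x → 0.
36*x**3/125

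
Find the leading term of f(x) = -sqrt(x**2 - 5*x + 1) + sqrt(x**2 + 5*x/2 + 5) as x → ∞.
15/4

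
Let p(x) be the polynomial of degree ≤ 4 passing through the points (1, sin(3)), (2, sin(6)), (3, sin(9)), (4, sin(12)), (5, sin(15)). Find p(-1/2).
1155*sin(3)/128 + 315*sin(15)/128 - 693*sin(6)/32 - 385*sin(12)/32 + 1485*sin(9)/64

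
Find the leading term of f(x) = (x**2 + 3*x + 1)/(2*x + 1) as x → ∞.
x/2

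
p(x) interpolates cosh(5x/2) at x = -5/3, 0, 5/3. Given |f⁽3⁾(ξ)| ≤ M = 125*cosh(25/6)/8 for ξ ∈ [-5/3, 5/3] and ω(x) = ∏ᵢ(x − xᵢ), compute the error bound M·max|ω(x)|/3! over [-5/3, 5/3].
15625*sqrt(3)*cosh(25/6)/5832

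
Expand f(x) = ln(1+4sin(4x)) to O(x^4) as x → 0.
16*x - 128*x**2 + 3968*x**3/3 + O(x**4)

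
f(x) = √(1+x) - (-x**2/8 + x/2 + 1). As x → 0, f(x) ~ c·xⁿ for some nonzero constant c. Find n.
3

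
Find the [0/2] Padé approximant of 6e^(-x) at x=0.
6/(x**2/2 + x + 1)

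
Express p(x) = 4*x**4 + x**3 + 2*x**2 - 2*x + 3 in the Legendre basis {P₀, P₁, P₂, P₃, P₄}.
(67/15)P₀ + (-7/5)P₁ + (76/21)P₂ + (2/5)P₃ + (32/35)P₄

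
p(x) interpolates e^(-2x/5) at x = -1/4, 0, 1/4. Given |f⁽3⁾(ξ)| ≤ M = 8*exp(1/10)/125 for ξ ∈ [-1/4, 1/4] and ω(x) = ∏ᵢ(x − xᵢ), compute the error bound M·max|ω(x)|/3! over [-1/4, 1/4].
sqrt(3)*exp(1/10)/27000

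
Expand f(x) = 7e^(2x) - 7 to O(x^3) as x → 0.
14*x + 14*x**2 + O(x**3)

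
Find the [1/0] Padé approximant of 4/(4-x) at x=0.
x/4 + 1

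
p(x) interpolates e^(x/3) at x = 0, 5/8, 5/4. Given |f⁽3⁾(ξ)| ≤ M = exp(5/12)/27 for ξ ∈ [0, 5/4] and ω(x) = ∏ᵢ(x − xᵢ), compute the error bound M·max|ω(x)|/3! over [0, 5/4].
125*sqrt(3)*exp(5/12)/373248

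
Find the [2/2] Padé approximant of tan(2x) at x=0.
2*x/(1 - 4*x**2/3)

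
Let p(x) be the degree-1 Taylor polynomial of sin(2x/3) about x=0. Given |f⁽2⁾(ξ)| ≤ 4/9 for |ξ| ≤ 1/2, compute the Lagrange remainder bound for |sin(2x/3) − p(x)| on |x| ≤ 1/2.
1/18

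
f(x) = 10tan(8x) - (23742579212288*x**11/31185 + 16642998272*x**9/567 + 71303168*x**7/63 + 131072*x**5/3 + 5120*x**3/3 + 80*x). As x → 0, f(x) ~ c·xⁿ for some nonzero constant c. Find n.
13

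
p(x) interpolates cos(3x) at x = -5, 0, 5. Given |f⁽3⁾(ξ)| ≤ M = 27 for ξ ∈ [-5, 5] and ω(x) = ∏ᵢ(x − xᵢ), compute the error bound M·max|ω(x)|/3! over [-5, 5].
125*sqrt(3)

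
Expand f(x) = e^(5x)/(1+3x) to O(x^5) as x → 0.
1 + 2*x + 13*x**2/2 + 4*x**3/3 + 529*x**4/24 + O(x**5)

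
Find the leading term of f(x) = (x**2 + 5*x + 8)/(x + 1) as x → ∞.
x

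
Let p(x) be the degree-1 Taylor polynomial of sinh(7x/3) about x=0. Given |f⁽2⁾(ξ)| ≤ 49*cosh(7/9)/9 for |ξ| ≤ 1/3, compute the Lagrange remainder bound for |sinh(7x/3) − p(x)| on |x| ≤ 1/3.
49*cosh(7/9)/162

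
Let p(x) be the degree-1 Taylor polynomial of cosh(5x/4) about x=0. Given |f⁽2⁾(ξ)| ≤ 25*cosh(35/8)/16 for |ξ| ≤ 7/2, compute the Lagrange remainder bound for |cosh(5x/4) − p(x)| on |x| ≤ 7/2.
1225*cosh(35/8)/128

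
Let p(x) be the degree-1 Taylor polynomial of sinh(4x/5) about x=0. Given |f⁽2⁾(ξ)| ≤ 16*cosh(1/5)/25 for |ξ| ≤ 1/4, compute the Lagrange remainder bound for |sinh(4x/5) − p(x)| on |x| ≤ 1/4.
cosh(1/5)/50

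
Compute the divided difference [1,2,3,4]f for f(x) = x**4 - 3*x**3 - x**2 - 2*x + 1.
7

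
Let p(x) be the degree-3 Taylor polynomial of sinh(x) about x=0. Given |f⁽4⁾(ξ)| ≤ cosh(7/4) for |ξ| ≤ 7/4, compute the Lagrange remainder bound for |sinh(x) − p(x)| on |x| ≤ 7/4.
2401*cosh(7/4)/6144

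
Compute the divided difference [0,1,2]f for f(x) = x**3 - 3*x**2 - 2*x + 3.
0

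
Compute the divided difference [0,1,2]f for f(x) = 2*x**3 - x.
6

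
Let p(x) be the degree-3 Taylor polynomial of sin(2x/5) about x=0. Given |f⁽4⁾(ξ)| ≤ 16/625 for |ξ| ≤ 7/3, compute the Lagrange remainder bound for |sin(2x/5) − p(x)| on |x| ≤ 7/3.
4802/151875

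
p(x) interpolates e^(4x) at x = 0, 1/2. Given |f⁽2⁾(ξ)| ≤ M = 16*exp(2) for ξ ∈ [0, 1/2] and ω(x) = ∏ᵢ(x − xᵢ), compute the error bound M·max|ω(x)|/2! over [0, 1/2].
exp(2)/2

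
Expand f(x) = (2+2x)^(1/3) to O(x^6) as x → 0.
2**(1/3) + 2**(1/3)*x/3 - 2**(1/3)*x**2/9 + 5*2**(1/3)*x**3/81 - 10*2**(1/3)*x**4/243 + 22*2**(1/3)*x**5/729 + O(x**6)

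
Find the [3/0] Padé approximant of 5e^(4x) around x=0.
160*x**3/3 + 40*x**2 + 20*x + 5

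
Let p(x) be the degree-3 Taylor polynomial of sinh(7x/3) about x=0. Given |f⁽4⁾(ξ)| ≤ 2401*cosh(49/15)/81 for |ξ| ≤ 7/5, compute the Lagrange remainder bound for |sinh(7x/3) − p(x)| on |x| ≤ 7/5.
5764801*cosh(49/15)/1215000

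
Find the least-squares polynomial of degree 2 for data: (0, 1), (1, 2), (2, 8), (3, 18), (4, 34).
37/35 + (-53/35)x + (17/7)x²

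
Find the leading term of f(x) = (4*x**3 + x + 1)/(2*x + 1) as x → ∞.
2*x**2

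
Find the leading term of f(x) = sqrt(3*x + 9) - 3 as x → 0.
x/2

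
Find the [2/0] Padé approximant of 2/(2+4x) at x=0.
4*x**2 - 2*x + 1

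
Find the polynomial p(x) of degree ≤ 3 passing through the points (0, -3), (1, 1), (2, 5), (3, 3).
-x**3 + 3*x**2 + 2*x - 3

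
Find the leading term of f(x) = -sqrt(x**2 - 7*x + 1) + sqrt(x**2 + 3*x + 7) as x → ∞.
5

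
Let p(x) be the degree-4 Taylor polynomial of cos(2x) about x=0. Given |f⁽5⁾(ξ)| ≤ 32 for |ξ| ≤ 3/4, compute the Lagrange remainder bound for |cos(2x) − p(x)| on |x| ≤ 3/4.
81/1280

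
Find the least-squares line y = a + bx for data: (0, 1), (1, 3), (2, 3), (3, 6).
a = 1, b = 3/2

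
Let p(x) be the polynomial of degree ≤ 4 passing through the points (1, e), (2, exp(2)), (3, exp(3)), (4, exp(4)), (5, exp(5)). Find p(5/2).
e*(-20*exp(3) - 5 + 60*e + 3*exp(4) + 90*exp(2))/128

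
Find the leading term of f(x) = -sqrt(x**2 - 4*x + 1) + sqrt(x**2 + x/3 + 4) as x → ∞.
13/6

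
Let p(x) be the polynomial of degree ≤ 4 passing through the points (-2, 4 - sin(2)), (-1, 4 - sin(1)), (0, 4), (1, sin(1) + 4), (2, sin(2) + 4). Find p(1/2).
-sin(2)/16 + 5*sin(1)/8 + 4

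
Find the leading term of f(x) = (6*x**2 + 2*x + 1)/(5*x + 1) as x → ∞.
6*x/5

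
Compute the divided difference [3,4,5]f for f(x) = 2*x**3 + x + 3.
24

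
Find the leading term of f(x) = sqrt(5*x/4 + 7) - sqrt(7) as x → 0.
5*sqrt(7)*x/56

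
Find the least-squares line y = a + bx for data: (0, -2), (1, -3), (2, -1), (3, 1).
a = -29/10, b = 11/10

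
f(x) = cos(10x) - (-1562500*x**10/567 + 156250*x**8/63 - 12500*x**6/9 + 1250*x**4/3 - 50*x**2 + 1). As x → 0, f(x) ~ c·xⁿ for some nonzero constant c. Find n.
12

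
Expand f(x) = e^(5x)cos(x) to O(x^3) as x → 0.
1 + 5*x + 12*x**2 + O(x**3)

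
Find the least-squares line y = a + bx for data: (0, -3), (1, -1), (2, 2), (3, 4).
a = -31/10, b = 12/5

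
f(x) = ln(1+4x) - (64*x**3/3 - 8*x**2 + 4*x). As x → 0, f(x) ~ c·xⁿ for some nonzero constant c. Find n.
4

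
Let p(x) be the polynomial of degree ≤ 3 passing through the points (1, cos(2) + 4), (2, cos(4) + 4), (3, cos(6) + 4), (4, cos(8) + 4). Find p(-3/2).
231*cos(2)/16 - 105*cos(8)/16 + 4 - 495*cos(4)/16 + 385*cos(6)/16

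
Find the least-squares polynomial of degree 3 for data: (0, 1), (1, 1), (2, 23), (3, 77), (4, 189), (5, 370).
53/63 + (-155/54)x + (215/252)x² + (313/108)x³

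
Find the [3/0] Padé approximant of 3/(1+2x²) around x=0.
3 - 6*x**2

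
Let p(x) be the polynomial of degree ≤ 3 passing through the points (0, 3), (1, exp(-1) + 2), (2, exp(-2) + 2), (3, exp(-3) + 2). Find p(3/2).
(-1 + 9*e + 9*exp(2) + 31*exp(3))*exp(-3)/16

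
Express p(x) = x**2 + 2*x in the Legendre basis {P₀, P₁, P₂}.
(1/3)P₀ + (2)P₁ + (2/3)P₂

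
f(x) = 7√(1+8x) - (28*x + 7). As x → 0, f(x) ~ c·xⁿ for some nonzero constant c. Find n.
2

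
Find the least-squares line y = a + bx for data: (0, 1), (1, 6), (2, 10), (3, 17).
a = 7/10, b = 26/5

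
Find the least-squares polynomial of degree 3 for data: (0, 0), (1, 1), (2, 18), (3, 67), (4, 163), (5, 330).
-31/126 + (529/756)x + (-443/252)x² + (80/27)x³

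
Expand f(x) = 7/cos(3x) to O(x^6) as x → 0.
7 + 63*x**2/2 + 945*x**4/8 + O(x**6)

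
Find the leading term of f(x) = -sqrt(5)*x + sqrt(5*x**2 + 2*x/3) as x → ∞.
sqrt(5)/15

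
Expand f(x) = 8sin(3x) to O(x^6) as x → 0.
24*x - 36*x**3 + 81*x**5/5 + O(x**6)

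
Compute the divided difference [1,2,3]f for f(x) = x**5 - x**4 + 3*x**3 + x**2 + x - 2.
84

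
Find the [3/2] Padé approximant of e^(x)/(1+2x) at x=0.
(353*x**3/7860 + 669*x**2/2620 + 99*x/131 + 1)/(-1281*x**2/2620 + 230*x/131 + 1)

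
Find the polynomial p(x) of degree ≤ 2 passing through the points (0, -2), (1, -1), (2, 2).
x**2 - 2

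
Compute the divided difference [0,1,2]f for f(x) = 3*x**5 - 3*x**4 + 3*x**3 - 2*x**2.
31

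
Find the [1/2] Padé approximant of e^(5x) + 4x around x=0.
(3149*x/411 + 1)/(-125*x**2/274 - 550*x/411 + 1)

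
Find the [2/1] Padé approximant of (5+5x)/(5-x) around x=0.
(x + 1)/(1 - x/5)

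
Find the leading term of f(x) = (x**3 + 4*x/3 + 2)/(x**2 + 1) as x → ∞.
x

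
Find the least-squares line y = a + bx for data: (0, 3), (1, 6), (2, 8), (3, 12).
a = 29/10, b = 29/10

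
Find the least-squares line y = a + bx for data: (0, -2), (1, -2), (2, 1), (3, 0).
a = -21/10, b = 9/10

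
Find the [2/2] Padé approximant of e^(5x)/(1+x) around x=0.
(175*x**2/132 + 20*x/11 + 1)/(205*x**2/132 - 24*x/11 + 1)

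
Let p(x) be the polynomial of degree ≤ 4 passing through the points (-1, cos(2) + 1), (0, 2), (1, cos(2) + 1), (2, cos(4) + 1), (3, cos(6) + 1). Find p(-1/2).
7*cos(4)/32 - 5*cos(6)/128 - 35*cos(2)/128 + 67/32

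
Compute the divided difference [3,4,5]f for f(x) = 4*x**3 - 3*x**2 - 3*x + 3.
45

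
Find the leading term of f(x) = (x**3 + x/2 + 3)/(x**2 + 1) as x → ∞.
x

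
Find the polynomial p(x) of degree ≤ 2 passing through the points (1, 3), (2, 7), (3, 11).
4*x - 1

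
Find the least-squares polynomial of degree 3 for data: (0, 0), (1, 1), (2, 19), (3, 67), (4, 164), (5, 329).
-5/21 + (31/63)x + (-29/21)x² + (26/9)x³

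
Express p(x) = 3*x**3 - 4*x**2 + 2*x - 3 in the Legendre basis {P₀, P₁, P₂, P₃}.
(-13/3)P₀ + (19/5)P₁ + (-8/3)P₂ + (6/5)P₃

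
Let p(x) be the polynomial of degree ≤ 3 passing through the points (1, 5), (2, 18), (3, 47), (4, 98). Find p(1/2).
21/8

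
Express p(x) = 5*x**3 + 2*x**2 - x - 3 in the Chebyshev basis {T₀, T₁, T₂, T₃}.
(-2)T₀ + (11/4)T₁ + T₂ + (5/4)T₃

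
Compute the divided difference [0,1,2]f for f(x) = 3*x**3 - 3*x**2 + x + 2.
6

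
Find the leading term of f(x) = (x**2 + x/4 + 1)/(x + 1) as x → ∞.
x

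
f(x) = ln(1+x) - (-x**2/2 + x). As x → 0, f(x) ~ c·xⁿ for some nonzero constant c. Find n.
3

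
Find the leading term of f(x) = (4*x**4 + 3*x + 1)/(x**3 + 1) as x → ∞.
4*x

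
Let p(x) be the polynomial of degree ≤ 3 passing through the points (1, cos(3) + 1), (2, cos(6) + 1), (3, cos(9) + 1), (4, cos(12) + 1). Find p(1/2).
35*cos(3)/16 - 35*cos(6)/16 + 21*cos(9)/16 - 5*cos(12)/16 + 1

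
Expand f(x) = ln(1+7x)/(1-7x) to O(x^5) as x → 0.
7*x + 49*x**2/2 + 1715*x**3/6 + 16807*x**4/12 + O(x**5)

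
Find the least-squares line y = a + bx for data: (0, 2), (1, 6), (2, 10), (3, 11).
a = 13/5, b = 31/10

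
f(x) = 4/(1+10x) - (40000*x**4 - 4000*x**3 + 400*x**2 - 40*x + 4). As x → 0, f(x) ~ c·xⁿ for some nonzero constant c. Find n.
5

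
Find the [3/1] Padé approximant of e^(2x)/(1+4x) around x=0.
(131*x**3/87 + 57*x**2/29 + 117*x/58 + 1)/(233*x/58 + 1)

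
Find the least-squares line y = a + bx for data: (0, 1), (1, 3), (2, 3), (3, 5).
a = 6/5, b = 6/5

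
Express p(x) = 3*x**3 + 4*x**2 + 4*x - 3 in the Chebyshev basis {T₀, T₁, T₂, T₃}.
-T₀ + (25/4)T₁ + (2)T₂ + (3/4)T₃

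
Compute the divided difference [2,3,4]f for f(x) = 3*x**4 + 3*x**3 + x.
192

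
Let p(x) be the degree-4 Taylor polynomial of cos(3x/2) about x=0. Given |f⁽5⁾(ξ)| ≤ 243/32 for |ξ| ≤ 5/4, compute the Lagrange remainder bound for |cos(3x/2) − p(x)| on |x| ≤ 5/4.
50625/262144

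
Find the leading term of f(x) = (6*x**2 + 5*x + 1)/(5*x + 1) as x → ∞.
6*x/5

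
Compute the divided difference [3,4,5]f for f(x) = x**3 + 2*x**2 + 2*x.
14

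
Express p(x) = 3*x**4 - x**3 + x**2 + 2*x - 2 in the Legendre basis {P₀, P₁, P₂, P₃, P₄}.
(-16/15)P₀ + (7/5)P₁ + (50/21)P₂ + (-2/5)P₃ + (24/35)P₄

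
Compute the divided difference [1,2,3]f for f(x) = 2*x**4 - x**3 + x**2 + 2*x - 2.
45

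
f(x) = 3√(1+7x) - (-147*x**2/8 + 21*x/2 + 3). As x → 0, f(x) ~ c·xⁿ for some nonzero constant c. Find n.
3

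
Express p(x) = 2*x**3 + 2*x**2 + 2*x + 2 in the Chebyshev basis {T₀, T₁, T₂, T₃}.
(3)T₀ + (7/2)T₁ + T₂ + (1/2)T₃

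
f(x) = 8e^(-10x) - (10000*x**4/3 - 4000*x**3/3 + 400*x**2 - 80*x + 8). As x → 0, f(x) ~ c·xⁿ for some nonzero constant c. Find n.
5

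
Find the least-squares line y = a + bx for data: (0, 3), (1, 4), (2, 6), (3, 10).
a = 23/10, b = 23/10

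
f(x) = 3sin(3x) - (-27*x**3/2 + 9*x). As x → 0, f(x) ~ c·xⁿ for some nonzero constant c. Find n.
5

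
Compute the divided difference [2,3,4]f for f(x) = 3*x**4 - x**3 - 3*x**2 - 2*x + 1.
153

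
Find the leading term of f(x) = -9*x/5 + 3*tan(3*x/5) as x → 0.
27*x**3/125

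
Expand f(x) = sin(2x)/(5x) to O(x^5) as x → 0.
2/5 - 4*x**2/15 + 4*x**4/75 + O(x**5)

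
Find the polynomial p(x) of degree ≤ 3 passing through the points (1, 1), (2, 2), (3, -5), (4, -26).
-x**3 + 2*x**2 + 2*x - 2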